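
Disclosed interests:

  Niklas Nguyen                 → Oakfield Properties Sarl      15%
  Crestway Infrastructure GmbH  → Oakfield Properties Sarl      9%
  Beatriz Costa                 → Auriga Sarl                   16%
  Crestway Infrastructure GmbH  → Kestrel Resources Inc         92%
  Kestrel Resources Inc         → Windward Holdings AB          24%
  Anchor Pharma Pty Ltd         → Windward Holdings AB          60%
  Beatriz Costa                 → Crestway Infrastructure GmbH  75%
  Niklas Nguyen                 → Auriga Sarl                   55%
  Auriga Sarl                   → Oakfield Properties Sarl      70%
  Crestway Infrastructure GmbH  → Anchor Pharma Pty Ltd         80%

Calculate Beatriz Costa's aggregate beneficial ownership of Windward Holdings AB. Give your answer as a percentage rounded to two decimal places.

52.56%

Beatriz reaches Windward along 2 paths.
Via Crestway → Kestrel: 75% × 92% × 24% = 16.56%.
Via Crestway → Anchor: 75% × 80% × 60% = 36%.
Total: 16.56% + 36% = 52.56%.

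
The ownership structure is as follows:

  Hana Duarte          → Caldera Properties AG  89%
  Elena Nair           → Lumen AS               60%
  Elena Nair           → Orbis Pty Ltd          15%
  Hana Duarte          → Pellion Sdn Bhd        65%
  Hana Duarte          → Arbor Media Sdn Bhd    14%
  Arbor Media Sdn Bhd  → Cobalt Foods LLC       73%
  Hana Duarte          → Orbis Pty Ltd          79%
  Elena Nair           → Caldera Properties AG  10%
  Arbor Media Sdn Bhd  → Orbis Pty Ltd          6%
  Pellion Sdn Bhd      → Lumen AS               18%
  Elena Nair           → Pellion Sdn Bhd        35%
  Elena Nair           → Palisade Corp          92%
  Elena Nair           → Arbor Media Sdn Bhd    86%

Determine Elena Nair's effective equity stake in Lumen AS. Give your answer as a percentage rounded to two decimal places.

Elena reaches Lumen along 2 paths.
Direct stake: 60% = 60%.
Via Pellion: 35% × 18% = 6.3%.
Total: 60% + 6.3% = 66.3%.
Rounded: 66.30%.

66.30%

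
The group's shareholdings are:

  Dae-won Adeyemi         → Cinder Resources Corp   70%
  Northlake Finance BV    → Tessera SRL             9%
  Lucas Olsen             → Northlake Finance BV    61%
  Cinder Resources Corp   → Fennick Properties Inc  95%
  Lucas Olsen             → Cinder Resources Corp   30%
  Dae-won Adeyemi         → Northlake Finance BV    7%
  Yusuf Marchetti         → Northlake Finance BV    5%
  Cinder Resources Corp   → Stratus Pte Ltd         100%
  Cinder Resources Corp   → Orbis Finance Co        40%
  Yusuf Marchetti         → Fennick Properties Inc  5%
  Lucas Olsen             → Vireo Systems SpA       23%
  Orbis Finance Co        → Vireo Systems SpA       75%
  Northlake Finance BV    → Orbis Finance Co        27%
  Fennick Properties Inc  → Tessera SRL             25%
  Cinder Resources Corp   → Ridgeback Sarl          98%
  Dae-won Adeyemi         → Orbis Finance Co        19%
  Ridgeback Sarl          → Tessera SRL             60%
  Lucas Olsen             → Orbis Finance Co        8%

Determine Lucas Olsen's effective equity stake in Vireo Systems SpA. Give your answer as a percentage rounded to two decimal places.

Lucas reaches Vireo along 4 paths.
Via Northlake → Orbis: 61% × 27% × 75% = 12.3525%.
Via Cinder → Orbis: 30% × 40% × 75% = 9%.
Via Orbis: 8% × 75% = 6%.
Direct stake: 23% = 23%.
Total: 12.3525% + 9% + 6% + 23% = 50.3525%.
Rounded: 50.35%.

50.35%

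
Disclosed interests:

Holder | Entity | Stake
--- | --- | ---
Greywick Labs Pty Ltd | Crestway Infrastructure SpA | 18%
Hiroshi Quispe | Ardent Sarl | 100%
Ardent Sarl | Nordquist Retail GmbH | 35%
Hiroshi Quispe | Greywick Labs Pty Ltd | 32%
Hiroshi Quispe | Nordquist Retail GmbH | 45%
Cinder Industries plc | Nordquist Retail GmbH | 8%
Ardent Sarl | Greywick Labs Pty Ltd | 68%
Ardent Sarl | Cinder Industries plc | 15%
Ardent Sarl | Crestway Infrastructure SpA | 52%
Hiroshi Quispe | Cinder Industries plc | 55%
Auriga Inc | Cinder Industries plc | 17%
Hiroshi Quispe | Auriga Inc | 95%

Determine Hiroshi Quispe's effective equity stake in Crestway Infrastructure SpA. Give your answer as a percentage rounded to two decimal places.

70.00%

Hiroshi reaches Crestway along 3 paths.
Via Greywick: 32% × 18% = 5.76%.
Via Ardent → Greywick: 100% × 68% × 18% = 12.24%.
Via Ardent: 100% × 52% = 52%.
Total: 5.76% + 12.24% + 52% = 70%.
Rounded: 70.00%.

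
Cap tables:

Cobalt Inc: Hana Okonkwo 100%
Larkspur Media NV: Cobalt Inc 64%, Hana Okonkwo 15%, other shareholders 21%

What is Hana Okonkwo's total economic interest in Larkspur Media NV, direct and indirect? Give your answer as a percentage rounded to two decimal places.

Hana reaches Larkspur along 2 paths.
Via Cobalt: 100% × 64% = 64%.
Direct stake: 15% = 15%.
Total: 64% + 15% = 79%.
Rounded: 79.00%.

79.00%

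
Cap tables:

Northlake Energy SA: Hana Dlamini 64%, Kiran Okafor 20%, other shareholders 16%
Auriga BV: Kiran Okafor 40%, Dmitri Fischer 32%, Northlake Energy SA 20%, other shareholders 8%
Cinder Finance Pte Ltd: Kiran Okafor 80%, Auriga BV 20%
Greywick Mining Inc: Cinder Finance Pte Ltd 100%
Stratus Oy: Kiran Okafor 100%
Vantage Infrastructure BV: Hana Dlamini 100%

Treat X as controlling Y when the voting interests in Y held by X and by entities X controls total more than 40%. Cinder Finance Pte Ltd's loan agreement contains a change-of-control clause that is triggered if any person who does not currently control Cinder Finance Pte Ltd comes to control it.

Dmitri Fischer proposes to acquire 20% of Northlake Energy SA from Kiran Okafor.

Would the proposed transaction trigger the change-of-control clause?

The purchase adds only to Dmitri's holdings (Kiran's stake shrinks), so Dmitri is the only person who could newly come to control Cinder.
Dmitri's largest direct stake is 32% in Auriga, which does not meet the threshold, so Dmitri controls no company.
Neither Dmitri nor any entity Dmitri controls holds any voting interest in Cinder.
So before the transaction, Dmitri does not control Cinder.
After the purchase, Dmitri holds 20% of Northlake directly, and Kiran's stake falls to 0%.
Dmitri's side now holds 20% of Northlake, not > 40%, so Dmitri still does not control Northlake.
After the transaction, neither Dmitri nor any entity Dmitri controls holds a voting interest in Cinder, so Dmitri still does not control it.
No new person acquires control, so the clause is not triggered.

No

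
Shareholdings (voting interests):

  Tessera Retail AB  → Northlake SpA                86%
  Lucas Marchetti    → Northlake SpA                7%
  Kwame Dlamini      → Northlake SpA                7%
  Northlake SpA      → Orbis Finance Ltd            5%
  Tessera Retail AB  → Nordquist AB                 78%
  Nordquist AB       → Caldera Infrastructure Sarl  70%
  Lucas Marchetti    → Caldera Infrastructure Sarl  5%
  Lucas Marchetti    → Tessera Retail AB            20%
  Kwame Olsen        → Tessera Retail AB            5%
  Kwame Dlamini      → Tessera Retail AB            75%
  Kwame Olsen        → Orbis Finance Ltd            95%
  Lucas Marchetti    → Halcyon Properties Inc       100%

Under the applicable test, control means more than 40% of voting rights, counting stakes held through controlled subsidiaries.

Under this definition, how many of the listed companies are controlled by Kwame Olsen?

1

Kwame Olsen holds 95% of Orbis, so Kwame Olsen controls Orbis.
No other company's threshold is met.
Kwame Olsen controls 1 company.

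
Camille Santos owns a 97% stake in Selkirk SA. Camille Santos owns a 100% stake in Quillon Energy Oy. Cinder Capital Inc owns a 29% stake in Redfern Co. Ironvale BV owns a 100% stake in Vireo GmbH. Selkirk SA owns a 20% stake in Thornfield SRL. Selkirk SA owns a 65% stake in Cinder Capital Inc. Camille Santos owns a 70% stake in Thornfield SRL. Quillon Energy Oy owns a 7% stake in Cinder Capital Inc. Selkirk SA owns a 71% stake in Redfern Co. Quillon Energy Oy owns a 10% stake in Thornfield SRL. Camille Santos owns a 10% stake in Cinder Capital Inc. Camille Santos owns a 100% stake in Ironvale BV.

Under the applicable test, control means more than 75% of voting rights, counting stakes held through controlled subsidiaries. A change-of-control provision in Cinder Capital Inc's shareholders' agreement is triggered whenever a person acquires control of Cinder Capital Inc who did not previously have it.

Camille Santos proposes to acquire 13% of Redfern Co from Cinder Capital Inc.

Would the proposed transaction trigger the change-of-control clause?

The purchase adds only to Camille's holdings (Cinder's stake shrinks), so Camille is the only person who could newly come to control Cinder.
Camille holds 97% of Selkirk, so Camille controls Selkirk.
Camille holds 100% of Quillon, so Camille controls Quillon.
Camille and Selkirk and Quillon together hold 10% + 65% + 7% = 82% of Cinder, so Camille controls Cinder.
So Camille already controls Cinder before the transaction.
After the purchase, Camille holds 13% of Redfern directly, and Cinder's stake falls to 16%.
Camille controlled Cinder already, so this is not a new person acquiring control; every other person's position is unchanged or reduced.
No new person acquires control, so the clause is not triggered.

No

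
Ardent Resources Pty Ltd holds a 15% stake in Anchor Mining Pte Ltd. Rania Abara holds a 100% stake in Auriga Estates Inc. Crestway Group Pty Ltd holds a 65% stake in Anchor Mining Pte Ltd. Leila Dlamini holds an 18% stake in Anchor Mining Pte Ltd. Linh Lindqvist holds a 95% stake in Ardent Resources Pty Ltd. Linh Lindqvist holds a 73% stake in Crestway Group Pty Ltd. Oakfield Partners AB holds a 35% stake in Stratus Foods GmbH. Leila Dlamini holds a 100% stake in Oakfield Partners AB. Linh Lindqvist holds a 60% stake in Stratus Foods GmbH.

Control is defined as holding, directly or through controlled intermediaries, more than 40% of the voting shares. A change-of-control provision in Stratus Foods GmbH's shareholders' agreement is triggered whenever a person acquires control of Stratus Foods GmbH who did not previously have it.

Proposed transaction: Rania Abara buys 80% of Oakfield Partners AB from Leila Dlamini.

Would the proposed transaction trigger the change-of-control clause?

No

The purchase adds only to Rania's holdings (Leila's stake shrinks), so Rania is the only person who could newly come to control Stratus.
Rania holds 100% of Auriga, so Rania controls Auriga.
Neither Rania nor any entity Rania controls holds any voting interest in Stratus.
So before the transaction, Rania does not control Stratus.
After the purchase, Rania holds 80% of Oakfield directly, and Leila's stake falls to 20%.
Rania holds 80% of Oakfield, so Rania controls Oakfield.
After the transaction, Rania's side holds 35% of Stratus, not > 40%, so Rania still does not control Stratus.
No new person acquires control, so the clause is not triggered.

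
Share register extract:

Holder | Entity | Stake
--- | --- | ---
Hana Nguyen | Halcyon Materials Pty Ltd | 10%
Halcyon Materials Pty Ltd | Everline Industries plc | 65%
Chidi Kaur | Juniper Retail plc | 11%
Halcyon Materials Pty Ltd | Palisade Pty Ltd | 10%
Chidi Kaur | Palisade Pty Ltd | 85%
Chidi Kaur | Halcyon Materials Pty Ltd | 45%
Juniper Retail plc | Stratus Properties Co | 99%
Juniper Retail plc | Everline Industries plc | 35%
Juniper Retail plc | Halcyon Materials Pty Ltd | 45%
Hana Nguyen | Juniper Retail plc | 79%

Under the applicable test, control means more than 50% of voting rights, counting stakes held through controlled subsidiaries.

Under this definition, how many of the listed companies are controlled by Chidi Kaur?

1

Chidi holds 85% of Palisade, so Chidi controls Palisade.
No other company's threshold is met.
Chidi controls 1 company.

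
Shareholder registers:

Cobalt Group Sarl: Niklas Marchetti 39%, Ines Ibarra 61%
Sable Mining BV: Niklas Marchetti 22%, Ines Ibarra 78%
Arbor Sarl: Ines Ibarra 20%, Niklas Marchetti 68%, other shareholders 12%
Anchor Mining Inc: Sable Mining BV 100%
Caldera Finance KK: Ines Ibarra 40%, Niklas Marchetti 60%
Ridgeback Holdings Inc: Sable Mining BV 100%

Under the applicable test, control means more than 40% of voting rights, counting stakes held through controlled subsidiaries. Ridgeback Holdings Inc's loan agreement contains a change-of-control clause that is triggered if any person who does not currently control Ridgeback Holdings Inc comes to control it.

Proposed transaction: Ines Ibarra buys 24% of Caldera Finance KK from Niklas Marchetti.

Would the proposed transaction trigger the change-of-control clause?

No

The purchase adds only to Ines's holdings (Niklas's stake shrinks), so Ines is the only person who could newly come to control Ridgeback.
Ines holds 78% of Sable, so Ines controls Sable.
Sable holds 100% of Ridgeback, so Ines controls Ridgeback.
So Ines already controls Ridgeback before the transaction.
After the purchase, Ines's direct stake in Caldera rises to 40% + 24% = 64%, and Niklas's stake falls to 36%.
Ines controlled Ridgeback already, so this is not a new person acquiring control; every other person's position is unchanged or reduced.
No new person acquires control, so the clause is not triggered.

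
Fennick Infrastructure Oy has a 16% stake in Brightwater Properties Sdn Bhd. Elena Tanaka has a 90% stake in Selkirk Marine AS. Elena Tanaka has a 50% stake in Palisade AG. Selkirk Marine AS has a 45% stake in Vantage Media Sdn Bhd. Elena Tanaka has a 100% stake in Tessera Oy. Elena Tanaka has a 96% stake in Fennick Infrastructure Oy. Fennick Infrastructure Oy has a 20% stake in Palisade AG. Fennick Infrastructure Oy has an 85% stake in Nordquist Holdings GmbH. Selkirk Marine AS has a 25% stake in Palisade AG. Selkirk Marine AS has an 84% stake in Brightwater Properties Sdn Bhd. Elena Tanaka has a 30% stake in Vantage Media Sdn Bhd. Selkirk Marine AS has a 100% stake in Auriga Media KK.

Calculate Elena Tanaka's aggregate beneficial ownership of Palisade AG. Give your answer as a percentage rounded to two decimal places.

91.70%

Elena reaches Palisade along 3 paths.
Via Fennick: 96% × 20% = 19.2%.
Via Selkirk: 90% × 25% = 22.5%.
Direct stake: 50% = 50%.
Total: 19.2% + 22.5% + 50% = 91.7%.
Rounded: 91.70%.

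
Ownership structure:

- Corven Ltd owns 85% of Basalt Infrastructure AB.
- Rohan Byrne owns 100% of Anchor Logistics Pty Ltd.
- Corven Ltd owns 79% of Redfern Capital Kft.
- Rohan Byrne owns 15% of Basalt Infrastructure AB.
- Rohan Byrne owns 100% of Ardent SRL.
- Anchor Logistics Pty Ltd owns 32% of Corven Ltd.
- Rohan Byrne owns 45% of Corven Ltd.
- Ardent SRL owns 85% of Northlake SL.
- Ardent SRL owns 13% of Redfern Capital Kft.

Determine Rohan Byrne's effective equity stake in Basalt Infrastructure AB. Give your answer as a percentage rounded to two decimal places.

Rohan reaches Basalt along 3 paths.
Via Anchor → Corven: 100% × 32% × 85% = 27.2%.
Via Corven: 45% × 85% = 38.25%.
Direct stake: 15% = 15%.
Total: 27.2% + 38.25% + 15% = 80.45%.

80.45%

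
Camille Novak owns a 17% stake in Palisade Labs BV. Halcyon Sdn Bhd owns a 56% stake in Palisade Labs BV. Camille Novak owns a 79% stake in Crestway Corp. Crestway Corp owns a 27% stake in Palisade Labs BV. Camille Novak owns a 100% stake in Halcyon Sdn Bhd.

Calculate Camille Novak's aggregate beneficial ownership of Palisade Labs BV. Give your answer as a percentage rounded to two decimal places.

94.33%

Camille reaches Palisade along 3 paths.
Direct stake: 17% = 17%.
Via Crestway: 79% × 27% = 21.33%.
Via Halcyon: 100% × 56% = 56%.
Total: 17% + 21.33% + 56% = 94.33%.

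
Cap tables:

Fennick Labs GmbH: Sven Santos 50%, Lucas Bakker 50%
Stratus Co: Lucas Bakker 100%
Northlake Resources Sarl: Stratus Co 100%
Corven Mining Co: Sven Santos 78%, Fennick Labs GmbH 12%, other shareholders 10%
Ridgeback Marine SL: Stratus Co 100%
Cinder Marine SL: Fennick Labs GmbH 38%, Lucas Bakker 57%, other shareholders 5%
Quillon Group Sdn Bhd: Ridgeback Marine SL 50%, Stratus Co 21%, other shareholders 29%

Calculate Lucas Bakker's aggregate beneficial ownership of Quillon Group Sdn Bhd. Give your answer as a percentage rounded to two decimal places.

Lucas reaches Quillon along 2 paths.
Via Stratus → Ridgeback: 100% × 100% × 50% = 50%.
Via Stratus: 100% × 21% = 21%.
Total: 50% + 21% = 71%.
Rounded: 71.00%.

71.00%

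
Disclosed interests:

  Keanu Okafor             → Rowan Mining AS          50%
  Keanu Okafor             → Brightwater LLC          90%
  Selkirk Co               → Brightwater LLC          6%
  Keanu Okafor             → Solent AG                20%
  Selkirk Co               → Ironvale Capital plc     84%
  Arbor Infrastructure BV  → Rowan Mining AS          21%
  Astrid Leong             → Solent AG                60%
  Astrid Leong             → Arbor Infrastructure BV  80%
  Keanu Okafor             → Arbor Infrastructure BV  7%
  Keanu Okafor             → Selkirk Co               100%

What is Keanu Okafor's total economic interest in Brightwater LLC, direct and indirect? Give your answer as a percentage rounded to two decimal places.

96.00%

Keanu reaches Brightwater along 2 paths.
Direct stake: 90% = 90%.
Via Selkirk: 100% × 6% = 6%.
Total: 90% + 6% = 96%.
Rounded: 96.00%.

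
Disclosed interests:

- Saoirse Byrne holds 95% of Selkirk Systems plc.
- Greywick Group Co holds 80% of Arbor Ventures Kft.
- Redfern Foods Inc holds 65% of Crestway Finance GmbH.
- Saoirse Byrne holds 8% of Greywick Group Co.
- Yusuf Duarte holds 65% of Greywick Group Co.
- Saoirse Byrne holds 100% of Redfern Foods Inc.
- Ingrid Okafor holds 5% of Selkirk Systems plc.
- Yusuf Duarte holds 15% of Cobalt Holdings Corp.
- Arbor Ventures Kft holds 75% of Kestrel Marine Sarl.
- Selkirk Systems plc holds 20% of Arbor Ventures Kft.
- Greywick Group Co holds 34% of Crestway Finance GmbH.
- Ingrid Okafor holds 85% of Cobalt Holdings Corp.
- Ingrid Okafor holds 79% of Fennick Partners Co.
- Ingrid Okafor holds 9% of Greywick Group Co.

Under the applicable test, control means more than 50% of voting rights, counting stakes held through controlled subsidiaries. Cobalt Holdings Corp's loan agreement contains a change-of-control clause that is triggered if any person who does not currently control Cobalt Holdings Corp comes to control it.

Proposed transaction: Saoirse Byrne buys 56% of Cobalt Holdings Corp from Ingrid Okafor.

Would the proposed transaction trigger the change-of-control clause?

The purchase adds only to Saoirse's holdings (Ingrid's stake shrinks), so Saoirse is the only person who could newly come to control Cobalt.
Saoirse holds 95% of Selkirk, so Saoirse controls Selkirk.
Saoirse holds 100% of Redfern, so Saoirse controls Redfern.
Redfern holds 65% of Crestway, so Saoirse controls Crestway.
Neither Saoirse nor any entity Saoirse controls holds any voting interest in Cobalt.
So before the transaction, Saoirse does not control Cobalt.
After the purchase, Saoirse holds 56% of Cobalt directly, and Ingrid's stake falls to 29%.
Saoirse holds 56% of Cobalt, so Saoirse controls Cobalt.
Saoirse did not control Cobalt before and does after, so the clause is triggered.

Yes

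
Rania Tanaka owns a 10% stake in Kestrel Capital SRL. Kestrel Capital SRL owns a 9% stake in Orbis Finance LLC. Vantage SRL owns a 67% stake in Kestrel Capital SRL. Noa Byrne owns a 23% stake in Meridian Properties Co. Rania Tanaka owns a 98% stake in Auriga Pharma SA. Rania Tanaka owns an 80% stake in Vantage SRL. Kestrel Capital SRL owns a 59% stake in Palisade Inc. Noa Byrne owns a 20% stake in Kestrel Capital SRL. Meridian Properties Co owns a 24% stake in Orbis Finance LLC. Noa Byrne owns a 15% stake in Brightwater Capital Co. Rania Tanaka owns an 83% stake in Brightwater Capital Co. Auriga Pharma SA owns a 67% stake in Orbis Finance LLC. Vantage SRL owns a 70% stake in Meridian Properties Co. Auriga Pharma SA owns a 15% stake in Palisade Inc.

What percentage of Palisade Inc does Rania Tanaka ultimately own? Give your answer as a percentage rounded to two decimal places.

Rania reaches Palisade along 3 paths.
Via Auriga: 98% × 15% = 14.7%.
Via Vantage → Kestrel: 80% × 67% × 59% = 31.624%.
Via Kestrel: 10% × 59% = 5.9%.
Total: 14.7% + 31.624% + 5.9% = 52.224%.
Rounded: 52.22%.

52.22%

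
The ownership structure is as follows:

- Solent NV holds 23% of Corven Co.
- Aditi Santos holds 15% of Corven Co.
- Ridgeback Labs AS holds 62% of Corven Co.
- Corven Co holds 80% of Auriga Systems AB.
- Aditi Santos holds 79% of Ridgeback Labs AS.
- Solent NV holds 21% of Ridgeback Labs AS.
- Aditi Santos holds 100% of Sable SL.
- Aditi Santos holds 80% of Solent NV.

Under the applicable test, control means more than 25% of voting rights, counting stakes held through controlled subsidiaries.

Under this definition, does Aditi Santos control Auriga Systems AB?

Aditi holds 80% of Solent, so Aditi controls Solent.
Solent and Aditi together hold 21% + 79% = 100% of Ridgeback, so Aditi controls Ridgeback.
Solent and Ridgeback and Aditi together hold 23% + 62% + 15% = 100% of Corven, so Aditi controls Corven.
Corven holds 80% of Auriga, so Aditi controls Auriga.

Yes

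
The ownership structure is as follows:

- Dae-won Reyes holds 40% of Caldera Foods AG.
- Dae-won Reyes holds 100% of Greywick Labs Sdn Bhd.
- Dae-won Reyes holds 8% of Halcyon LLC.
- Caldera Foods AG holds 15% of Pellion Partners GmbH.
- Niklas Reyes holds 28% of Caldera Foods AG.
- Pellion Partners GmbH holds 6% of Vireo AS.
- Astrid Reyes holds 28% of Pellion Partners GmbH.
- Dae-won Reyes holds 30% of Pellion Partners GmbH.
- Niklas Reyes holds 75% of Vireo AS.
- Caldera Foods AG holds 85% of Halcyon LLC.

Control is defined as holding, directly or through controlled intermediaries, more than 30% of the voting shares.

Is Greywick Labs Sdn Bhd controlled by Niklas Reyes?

Niklas holds 75% of Vireo, so Niklas controls Vireo.
Neither Niklas nor any entity Niklas controls holds any voting interest in Greywick.
So Niklas does not control Greywick.

No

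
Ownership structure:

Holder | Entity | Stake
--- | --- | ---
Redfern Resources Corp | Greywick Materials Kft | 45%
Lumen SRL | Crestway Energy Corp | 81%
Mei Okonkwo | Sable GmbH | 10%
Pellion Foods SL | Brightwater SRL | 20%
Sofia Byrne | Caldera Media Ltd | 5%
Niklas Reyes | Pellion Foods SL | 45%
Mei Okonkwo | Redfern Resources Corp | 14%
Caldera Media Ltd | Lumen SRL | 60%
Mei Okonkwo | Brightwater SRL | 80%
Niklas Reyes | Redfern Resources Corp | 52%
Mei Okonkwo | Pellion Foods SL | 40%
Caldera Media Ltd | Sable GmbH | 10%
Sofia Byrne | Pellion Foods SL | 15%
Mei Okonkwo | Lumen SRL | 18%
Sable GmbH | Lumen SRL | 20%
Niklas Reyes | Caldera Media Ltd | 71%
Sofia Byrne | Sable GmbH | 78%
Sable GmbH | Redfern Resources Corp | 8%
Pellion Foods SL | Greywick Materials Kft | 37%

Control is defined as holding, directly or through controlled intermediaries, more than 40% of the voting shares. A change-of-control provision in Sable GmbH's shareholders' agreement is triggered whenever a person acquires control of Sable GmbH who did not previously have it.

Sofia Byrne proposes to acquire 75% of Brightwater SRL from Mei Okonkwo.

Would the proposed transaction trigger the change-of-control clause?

No

The purchase adds only to Sofia's holdings (Mei's stake shrinks), so Sofia is the only person who could newly come to control Sable.
Sofia holds 78% of Sable, so Sofia controls Sable.
So Sofia already controls Sable before the transaction.
After the purchase, Sofia holds 75% of Brightwater directly, and Mei's stake falls to 5%.
Sofia controlled Sable already, so this is not a new person acquiring control; every other person's position is unchanged or reduced.
No new person acquires control, so the clause is not triggered.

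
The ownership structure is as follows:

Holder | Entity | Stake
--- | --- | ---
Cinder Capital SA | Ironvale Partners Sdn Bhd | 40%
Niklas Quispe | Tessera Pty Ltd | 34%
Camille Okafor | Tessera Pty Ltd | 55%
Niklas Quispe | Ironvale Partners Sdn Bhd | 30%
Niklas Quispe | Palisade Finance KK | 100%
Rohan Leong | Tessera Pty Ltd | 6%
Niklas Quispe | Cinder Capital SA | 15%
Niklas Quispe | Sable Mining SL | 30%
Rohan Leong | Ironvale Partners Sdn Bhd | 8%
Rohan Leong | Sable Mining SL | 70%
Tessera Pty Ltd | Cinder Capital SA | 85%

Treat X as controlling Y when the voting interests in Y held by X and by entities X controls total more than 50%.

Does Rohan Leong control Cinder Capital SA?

Rohan holds 70% of Sable, so Rohan controls Sable.
Neither Rohan nor any entity Rohan controls holds any voting interest in Cinder.
So Rohan does not control Cinder.

No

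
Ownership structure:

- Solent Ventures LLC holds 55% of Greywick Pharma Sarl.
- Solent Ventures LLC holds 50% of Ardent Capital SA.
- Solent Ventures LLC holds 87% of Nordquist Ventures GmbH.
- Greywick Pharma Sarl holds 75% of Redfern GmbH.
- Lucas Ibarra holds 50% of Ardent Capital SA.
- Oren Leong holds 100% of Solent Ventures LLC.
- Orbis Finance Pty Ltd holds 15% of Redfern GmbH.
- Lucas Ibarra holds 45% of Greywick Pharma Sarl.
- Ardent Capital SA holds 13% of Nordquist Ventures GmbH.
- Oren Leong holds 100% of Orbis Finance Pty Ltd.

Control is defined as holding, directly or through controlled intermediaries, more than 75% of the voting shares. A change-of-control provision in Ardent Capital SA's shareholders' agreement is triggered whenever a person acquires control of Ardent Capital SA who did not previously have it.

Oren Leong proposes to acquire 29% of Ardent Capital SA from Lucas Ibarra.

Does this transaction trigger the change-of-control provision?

Yes

The purchase adds only to Oren's holdings (Lucas's stake shrinks), so Oren is the only person who could newly come to control Ardent.
Oren holds 100% of Solent, so Oren controls Solent.
Oren holds 100% of Orbis, so Oren controls Orbis.
Solent holds 87% of Nordquist, so Oren controls Nordquist.
In Ardent, Oren's side holds only 50%, not > 75%.
So before the transaction, Oren does not control Ardent.
After the purchase, Oren holds 29% of Ardent directly, and Lucas's stake falls to 21%.
Solent and Oren together hold 50% + 29% = 79% of Ardent, so Oren controls Ardent.
Oren did not control Ardent before and does after, so the clause is triggered.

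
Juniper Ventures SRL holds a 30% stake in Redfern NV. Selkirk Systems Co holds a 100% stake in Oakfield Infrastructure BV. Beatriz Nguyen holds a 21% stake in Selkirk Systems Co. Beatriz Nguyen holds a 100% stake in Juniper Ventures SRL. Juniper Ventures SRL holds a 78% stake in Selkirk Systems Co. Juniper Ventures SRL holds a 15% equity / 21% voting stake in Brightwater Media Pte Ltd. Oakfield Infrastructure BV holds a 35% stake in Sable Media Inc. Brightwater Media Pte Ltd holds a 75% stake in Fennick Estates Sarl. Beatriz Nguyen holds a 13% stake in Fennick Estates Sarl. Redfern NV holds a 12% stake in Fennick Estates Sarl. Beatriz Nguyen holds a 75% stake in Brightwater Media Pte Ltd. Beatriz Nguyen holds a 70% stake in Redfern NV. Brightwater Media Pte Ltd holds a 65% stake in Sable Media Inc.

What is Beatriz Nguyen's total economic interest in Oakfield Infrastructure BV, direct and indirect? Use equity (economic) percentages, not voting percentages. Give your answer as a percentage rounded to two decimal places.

99.00%

Beatriz reaches Oakfield along 2 paths.
Via Selkirk: 21% × 100% = 21%.
Via Juniper → Selkirk: 100% × 78% × 100% = 78%.
Total: 21% + 78% = 99%.
Rounded: 99.00%.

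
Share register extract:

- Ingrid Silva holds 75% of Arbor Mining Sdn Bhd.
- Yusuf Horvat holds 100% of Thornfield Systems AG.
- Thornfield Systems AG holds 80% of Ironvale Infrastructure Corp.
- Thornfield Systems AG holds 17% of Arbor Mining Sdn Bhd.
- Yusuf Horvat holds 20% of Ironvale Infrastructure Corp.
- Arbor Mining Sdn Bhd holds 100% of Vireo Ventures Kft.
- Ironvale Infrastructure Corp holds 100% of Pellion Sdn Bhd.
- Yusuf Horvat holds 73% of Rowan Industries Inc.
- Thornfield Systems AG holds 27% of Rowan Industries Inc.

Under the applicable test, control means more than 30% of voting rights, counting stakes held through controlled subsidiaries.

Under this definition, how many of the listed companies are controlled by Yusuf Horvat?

4

Yusuf holds 100% of Thornfield, so Yusuf controls Thornfield.
Thornfield and Yusuf together hold 80% + 20% = 100% of Ironvale, so Yusuf controls Ironvale.
Ironvale holds 100% of Pellion, so Yusuf controls Pellion.
Thornfield and Yusuf together hold 27% + 73% = 100% of Rowan, so Yusuf controls Rowan.
No other company's threshold is met.
Yusuf controls 4 companies.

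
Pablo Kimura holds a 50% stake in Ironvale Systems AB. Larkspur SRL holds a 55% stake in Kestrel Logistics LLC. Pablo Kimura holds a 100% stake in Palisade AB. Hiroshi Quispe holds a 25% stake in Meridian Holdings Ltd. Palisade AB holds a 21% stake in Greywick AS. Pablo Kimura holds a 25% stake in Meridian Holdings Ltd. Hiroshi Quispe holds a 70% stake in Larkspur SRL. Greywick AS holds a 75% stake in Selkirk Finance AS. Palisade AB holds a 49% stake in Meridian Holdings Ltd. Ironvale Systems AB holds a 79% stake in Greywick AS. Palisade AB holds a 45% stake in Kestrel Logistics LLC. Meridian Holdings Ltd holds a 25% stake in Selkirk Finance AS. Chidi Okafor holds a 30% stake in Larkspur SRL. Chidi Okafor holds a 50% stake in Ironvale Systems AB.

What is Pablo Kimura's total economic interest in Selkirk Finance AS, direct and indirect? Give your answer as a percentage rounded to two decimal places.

Pablo reaches Selkirk along 4 paths.
Via Meridian: 25% × 25% = 6.25%.
Via Palisade → Meridian: 100% × 49% × 25% = 12.25%.
Via Palisade → Greywick: 100% × 21% × 75% = 15.75%.
Via Ironvale → Greywick: 50% × 79% × 75% = 29.625%.
Total: 6.25% + 12.25% + 15.75% + 29.625% = 63.875%.
Rounded: 63.88%.

63.88%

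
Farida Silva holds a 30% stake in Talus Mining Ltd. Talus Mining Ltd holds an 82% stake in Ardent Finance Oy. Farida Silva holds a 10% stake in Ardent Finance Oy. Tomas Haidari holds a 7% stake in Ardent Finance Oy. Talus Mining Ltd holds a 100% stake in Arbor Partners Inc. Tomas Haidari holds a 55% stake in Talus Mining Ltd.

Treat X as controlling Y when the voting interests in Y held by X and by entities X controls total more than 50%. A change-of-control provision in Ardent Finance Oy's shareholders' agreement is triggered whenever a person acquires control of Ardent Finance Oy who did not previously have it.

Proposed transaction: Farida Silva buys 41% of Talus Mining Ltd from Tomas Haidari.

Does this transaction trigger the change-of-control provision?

The purchase adds only to Farida's holdings (Tomas's stake shrinks), so Farida is the only person who could newly come to control Ardent.
Farida's largest direct stake is 30% in Talus, which does not meet the threshold, so Farida controls no company.
In Ardent, Farida's side holds only 10%, not > 50%.
So before the transaction, Farida does not control Ardent.
After the purchase, Farida's direct stake in Talus rises to 30% + 41% = 71%, and Tomas's stake falls to 14%.
Farida holds 71% of Talus, so Farida controls Talus.
Farida and Talus together hold 10% + 82% = 92% of Ardent, so Farida controls Ardent.
Farida did not control Ardent before and does after, so the clause is triggered.

Yes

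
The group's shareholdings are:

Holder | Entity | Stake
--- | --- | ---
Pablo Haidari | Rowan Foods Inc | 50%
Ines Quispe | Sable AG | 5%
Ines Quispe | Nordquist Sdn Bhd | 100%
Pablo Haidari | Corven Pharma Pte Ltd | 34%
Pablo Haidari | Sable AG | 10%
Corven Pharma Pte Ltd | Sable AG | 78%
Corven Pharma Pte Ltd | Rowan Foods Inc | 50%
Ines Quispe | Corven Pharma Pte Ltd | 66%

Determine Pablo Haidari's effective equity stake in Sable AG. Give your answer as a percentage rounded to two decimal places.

Pablo reaches Sable along 2 paths.
Direct stake: 10% = 10%.
Via Corven: 34% × 78% = 26.52%.
Total: 10% + 26.52% = 36.52%.

36.52%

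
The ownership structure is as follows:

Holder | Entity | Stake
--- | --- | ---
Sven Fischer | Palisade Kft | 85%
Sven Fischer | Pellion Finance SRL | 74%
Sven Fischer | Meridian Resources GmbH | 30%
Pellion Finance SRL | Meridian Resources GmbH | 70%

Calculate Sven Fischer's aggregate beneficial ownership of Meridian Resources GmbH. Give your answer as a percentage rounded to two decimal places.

Sven reaches Meridian along 2 paths.
Via Pellion: 74% × 70% = 51.8%.
Direct stake: 30% = 30%.
Total: 51.8% + 30% = 81.8%.
Rounded: 81.80%.

81.80%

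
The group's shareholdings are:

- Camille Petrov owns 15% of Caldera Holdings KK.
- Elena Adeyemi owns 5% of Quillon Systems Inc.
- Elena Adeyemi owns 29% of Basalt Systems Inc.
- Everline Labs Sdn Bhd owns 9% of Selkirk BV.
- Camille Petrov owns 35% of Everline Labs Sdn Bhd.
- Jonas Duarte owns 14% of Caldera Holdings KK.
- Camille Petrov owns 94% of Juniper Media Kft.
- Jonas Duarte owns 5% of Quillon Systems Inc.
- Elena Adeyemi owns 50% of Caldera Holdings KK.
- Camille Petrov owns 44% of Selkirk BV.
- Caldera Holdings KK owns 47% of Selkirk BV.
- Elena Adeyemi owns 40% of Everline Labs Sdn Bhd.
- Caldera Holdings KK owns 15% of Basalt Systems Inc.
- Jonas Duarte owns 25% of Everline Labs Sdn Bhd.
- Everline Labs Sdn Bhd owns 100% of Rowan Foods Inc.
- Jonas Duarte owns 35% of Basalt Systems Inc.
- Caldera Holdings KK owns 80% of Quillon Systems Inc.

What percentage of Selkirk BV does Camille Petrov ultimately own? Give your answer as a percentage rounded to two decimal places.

54.20%

Camille reaches Selkirk along 3 paths.
Direct stake: 44% = 44%.
Via Everline: 35% × 9% = 3.15%.
Via Caldera: 15% × 47% = 7.05%.
Total: 44% + 3.15% + 7.05% = 54.2%.
Rounded: 54.20%.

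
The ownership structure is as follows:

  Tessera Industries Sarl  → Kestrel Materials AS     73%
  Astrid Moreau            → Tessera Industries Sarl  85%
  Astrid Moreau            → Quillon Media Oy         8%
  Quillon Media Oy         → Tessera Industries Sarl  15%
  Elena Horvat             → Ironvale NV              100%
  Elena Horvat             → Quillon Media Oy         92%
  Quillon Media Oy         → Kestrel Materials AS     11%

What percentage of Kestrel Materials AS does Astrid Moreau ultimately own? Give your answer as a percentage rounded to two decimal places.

Astrid reaches Kestrel along 3 paths.
Via Quillon: 8% × 11% = 0.88%.
Via Tessera: 85% × 73% = 62.05%.
Via Quillon → Tessera: 8% × 15% × 73% = 0.876%.
Total: 0.88% + 62.05% + 0.876% = 63.806%.
Rounded: 63.81%.

63.81%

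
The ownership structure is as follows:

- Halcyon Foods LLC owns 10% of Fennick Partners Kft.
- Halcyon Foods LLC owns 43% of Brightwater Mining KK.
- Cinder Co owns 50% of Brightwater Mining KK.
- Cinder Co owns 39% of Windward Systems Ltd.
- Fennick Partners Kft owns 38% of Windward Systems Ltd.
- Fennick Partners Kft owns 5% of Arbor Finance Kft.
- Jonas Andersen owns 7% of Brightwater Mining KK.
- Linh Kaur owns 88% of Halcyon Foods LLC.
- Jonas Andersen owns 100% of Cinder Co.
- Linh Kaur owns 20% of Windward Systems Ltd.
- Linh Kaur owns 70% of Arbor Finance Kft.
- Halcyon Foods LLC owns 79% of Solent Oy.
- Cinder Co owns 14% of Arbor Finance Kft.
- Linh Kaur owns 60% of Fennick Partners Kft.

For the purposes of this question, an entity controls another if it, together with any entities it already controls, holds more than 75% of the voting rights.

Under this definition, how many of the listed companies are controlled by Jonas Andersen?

1

Jonas holds 100% of Cinder, so Jonas controls Cinder.
No other company's threshold is met.
Jonas controls 1 company.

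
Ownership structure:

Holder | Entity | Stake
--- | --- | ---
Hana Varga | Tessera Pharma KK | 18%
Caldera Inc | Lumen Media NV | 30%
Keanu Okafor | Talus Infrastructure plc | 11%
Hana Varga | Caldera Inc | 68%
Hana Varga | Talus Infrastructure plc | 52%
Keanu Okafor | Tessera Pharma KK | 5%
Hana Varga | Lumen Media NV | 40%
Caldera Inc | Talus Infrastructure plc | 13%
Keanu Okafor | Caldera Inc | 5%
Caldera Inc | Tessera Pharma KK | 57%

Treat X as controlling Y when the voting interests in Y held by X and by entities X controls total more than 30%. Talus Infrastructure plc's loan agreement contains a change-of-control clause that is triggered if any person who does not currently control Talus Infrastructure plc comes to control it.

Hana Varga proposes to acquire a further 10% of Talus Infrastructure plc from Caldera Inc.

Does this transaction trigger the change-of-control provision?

No

The purchase adds only to Hana's holdings (Caldera's stake shrinks), so Hana is the only person who could newly come to control Talus.
Hana holds 68% of Caldera, so Hana controls Caldera.
Hana and Caldera together hold 52% + 13% = 65% of Talus, so Hana controls Talus.
So Hana already controls Talus before the transaction.
After the purchase, Hana's direct stake in Talus rises to 52% + 10% = 62%, and Caldera's stake falls to 3%.
Hana controlled Talus already, so this is not a new person acquiring control; every other person's position is unchanged or reduced.
No new person acquires control, so the clause is not triggered.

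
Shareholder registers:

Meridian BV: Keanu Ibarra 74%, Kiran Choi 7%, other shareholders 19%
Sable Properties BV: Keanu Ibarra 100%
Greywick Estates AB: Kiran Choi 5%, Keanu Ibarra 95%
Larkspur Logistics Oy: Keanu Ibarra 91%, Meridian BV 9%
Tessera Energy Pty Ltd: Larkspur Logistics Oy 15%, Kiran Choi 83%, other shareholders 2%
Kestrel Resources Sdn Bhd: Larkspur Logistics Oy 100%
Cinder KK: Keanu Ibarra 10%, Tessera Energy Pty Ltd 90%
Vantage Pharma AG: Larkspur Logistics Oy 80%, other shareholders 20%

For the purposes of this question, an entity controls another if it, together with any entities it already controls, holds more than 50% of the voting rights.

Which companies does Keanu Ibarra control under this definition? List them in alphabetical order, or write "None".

Greywick Estates AB, Kestrel Resources Sdn Bhd, Larkspur Logistics Oy, Meridian BV, Sable Properties BV, Vantage Pharma AG

Keanu holds 74% of Meridian, so Keanu controls Meridian.
Keanu holds 100% of Sable, so Keanu controls Sable.
Keanu holds 95% of Greywick, so Keanu controls Greywick.
Keanu and Meridian together hold 91% + 9% = 100% of Larkspur, so Keanu controls Larkspur.
Larkspur holds 100% of Kestrel, so Keanu controls Kestrel.
Larkspur holds 80% of Vantage, so Keanu controls Vantage.
No other company's threshold is met.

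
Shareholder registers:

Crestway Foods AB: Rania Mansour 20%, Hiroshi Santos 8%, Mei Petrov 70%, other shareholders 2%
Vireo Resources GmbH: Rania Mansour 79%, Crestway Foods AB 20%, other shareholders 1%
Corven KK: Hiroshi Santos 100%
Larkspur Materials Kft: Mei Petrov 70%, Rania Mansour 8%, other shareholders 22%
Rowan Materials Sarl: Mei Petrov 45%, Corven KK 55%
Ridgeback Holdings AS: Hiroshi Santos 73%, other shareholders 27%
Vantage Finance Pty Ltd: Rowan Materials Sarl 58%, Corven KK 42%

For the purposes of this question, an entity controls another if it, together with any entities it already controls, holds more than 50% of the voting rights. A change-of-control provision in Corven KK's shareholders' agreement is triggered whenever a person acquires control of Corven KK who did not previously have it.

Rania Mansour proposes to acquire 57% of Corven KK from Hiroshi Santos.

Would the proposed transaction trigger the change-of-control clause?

Yes

The purchase adds only to Rania's holdings (Hiroshi's stake shrinks), so Rania is the only person who could newly come to control Corven.
Rania holds 79% of Vireo, so Rania controls Vireo.
Neither Rania nor any entity Rania controls holds any voting interest in Corven.
So before the transaction, Rania does not control Corven.
After the purchase, Rania holds 57% of Corven directly, and Hiroshi's stake falls to 43%.
Rania holds 57% of Corven, so Rania controls Corven.
Rania did not control Corven before and does after, so the clause is triggered.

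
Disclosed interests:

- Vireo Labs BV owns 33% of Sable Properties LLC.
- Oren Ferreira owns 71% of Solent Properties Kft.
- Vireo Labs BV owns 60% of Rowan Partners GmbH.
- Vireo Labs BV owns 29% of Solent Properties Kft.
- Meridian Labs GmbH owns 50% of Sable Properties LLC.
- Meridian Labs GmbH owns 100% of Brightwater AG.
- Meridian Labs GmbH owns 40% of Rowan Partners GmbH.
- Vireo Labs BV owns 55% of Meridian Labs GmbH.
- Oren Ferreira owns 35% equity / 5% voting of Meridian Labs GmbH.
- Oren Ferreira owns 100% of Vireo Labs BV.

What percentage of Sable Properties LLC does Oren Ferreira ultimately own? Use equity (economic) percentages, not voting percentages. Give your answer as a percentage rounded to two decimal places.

Oren reaches Sable along 3 paths.
Via Vireo: 100% × 33% = 33%.
Via Meridian: 35% × 50% = 17.5%.
Via Vireo → Meridian: 100% × 55% × 50% = 27.5%.
Total: 33% + 17.5% + 27.5% = 78%.
Rounded: 78.00%.

78.00%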